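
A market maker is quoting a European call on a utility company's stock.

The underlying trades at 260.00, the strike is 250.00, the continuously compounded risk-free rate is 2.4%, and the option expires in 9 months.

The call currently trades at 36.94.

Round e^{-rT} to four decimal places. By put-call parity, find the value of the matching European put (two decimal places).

22.49

exp(−rT) = exp(−0.024·0.75) = 0.9822
Put-call parity: C − P = S − K·e^(−rT) = 260 − 250·0.9822 = 260 − 245.5500 = 14.4500
P = C − (C − P) = 36.94 − (14.4500) = 22.4900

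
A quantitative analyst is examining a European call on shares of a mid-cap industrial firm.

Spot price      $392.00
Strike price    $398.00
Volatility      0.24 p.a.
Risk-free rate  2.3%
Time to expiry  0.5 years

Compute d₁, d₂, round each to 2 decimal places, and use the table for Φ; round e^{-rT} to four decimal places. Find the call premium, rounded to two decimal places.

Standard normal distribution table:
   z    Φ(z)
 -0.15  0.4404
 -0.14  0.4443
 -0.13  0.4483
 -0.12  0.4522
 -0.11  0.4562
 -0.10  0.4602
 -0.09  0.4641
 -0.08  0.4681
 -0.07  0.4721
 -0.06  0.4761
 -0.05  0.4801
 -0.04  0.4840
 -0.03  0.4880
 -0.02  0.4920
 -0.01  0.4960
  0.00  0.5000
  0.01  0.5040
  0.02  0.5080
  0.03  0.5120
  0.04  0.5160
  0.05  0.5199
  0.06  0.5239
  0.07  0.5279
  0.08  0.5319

$25.87

T = 0.5;  σ√T = 0.1697
ln(S/K) + (r + σ²/2)T = ln(392/398) + (0.023 + 0.24²/2)·0.5 = -0.0152 + 0.0259 = 0.0107
d₁ = 0.0107 / 0.1697 = 0.0631 → 0.06
d₂ = d₁ − σ√T = 0.0631 − 0.1697 = -0.1066 → -0.11
e^(−rT) = e^(−0.023·0.5) = 0.9886
N(d₁) = N(0.06) = 0.5239;  N(d₂) = N(-0.11) = 0.4562
C = 392·0.5239 − 398·0.9886·0.4562 = 205.3688 − 179.4977 = 25.8711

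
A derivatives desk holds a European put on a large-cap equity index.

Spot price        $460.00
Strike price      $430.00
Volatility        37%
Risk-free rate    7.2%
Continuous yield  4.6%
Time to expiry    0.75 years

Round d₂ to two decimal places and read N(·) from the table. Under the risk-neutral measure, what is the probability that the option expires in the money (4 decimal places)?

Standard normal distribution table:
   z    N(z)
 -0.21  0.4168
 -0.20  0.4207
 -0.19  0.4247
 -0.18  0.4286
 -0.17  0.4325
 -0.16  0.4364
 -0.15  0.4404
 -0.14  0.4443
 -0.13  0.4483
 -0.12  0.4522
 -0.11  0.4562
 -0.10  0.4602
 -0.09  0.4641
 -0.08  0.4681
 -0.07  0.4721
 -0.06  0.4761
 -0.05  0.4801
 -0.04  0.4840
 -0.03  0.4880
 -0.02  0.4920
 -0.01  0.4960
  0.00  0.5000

0.4562

σ√T = 0.37·√0.75 = 0.3204
ln(S/K) + (r − q + σ²/2)T = ln(460/430) + (0.072 − 0.046 + 0.37²/2)·0.75 = 0.0674 + 0.0708 = 0.1383
d₁ = 0.1383 / 0.3204 = 0.4315 ⇒ 0.43
d₂ = d₁ − σ√T = 0.4315 − 0.3204 = 0.1111 ⇒ 0.11
Pr(exercise) under Q = N(−d₂) = N(-0.11) = 0.4562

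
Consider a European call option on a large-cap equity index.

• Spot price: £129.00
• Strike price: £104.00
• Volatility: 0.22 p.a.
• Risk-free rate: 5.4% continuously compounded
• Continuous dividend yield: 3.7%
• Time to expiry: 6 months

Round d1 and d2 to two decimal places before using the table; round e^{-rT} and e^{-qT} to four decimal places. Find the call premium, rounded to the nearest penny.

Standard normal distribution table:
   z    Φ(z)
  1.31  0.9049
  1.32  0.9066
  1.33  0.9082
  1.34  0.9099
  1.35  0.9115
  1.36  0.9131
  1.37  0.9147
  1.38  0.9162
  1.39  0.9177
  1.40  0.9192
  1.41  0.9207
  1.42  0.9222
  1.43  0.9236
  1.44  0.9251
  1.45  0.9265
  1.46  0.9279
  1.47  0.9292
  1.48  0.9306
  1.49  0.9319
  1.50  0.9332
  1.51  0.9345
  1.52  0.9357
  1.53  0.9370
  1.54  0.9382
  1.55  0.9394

σ√T = 0.22·√0.5 = 0.1556
d₁ = [ln(129/104) + (0.054 − 0.037 + ½·0.22²)·0.5] / (σ√T) = (0.2154 + 0.0206) / 0.1556 = 1.5172 ≈ 1.52
d₂ = 1.5172 − 0.1556 = 1.3616 ≈ 1.36
e^(−qT) = e^(−0.037·0.5) = 0.9817;  e^(−rT) = e^(−0.054·0.5) = 0.9734
N(d₁) = N(1.52) = 0.9357;  N(d₂) = N(1.36) = 0.9131
C = 129·0.9817·0.9357 − 104·0.9734·0.9131 = 118.4964 − 92.4364 = 26.0600

£26.06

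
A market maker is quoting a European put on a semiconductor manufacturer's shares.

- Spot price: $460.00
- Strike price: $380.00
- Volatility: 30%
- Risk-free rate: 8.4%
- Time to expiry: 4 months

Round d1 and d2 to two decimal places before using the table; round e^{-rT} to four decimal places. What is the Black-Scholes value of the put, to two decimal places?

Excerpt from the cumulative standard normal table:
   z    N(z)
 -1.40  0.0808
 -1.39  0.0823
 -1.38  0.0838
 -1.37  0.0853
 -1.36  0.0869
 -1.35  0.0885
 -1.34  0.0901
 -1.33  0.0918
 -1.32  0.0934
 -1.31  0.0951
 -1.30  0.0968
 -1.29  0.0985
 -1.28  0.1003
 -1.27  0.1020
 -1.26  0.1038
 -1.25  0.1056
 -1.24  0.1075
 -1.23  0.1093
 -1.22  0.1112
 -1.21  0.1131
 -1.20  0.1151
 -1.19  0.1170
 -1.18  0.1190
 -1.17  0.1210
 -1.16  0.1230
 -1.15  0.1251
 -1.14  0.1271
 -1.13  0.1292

$3.26

T = 0.3333;  σ√T = 0.1732
d₁ = [ln(460/380) + (0.084 + 0.3²/2)·0.3333] / 0.1732 = [0.1911 + 0.0430] / 0.1732 = 1.3513 which rounds to 1.35
d₂ = d₁ − σ√T = 1.3513 − 0.1732 = 1.1781 which rounds to 1.18
e^(−rT) = e^(−0.084·0.3333) = 0.9724
N(−d₂) = N(-1.18) = 0.1190;  N(−d₁) = N(-1.35) = 0.0885
P = 380·0.9724·0.1190 − 460·0.0885 = 43.9719 − 40.7100 = 3.2619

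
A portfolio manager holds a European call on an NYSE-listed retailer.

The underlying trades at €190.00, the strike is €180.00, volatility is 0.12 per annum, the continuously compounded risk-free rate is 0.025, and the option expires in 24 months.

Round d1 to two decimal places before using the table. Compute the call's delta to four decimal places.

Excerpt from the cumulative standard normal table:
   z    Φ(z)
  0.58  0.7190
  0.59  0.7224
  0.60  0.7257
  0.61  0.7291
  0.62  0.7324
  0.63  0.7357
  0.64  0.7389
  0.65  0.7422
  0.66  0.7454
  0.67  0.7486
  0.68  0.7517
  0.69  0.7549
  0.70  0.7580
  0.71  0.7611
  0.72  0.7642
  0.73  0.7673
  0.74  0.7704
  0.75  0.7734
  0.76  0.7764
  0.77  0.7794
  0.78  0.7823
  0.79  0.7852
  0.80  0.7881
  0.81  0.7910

σ√T = 0.12·√2 = 0.1697
d₁ = [ln(190/180) + (0.025 + ½·0.12²)·2] / (σ√T) = (0.0541 + 0.0644) / 0.1697 = 0.6981 which rounds to 0.70
N(d₁) = N(0.70) = 0.7580
Δ_call = N(d₁) = 0.7580

0.7580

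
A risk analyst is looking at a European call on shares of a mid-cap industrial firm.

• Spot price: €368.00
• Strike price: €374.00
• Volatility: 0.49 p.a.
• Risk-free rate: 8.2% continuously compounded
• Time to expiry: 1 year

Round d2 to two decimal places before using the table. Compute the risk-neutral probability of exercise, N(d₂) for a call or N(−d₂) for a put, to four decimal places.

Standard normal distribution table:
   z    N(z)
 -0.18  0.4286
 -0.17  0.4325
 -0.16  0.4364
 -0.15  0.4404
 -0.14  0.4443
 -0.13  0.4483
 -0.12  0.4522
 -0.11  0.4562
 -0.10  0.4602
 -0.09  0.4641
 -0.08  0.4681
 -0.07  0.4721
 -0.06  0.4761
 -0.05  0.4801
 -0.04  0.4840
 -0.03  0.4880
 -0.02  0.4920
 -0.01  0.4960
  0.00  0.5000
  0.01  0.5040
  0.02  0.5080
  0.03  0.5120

0.4562

σ√T = 0.49·√1 = 0.4900
d₁ = [ln(368/374) + (0.082 + 0.49²/2)·1] / 0.4900 = [-0.0162 + 0.2021] / 0.4900 = 0.3793 → 0.38
d₂ = d₁ − σ√T = 0.3793 − 0.4900 = -0.1107 → -0.11
Risk-neutral Pr[S_T > K] = N(d₂) = N(-0.11) = 0.4562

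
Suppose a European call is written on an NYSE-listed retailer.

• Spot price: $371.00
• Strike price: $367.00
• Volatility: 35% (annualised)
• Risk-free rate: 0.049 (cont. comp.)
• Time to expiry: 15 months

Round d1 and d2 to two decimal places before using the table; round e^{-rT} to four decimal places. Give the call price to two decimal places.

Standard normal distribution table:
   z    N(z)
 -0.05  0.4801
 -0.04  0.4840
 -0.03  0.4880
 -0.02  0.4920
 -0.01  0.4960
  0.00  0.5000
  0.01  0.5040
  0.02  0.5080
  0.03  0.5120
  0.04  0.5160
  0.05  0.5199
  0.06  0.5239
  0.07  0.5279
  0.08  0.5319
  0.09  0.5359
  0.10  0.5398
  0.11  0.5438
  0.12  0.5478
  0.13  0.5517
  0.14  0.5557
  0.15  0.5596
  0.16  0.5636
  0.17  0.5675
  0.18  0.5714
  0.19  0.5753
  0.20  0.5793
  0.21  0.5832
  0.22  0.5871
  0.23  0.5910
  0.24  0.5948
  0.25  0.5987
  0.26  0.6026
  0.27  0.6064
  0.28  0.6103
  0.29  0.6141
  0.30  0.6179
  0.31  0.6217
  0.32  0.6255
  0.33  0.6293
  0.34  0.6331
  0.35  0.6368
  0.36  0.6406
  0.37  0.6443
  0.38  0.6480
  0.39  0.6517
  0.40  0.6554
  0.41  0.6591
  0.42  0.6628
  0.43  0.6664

σ√T = 0.35 × 1.1180 = 0.3913
d₁ = [ln(371/367) + (0.049 + 0.35²/2)·1.25] / 0.3913 = [0.0108 + 0.1378] / 0.3913 = 0.3799 which rounds to 0.38
d₂ = d₁ − σ√T = 0.3799 − 0.3913 = -0.0114 which rounds to -0.01
exp(−rT) = exp(−0.049·1.25) = 0.9406
C = 371·N(0.38) − 367·0.9406·N(-0.01) = 371·0.6480 − 367·0.9406·0.4960 = 240.4080 − 171.2193 = 69.1887

$69.19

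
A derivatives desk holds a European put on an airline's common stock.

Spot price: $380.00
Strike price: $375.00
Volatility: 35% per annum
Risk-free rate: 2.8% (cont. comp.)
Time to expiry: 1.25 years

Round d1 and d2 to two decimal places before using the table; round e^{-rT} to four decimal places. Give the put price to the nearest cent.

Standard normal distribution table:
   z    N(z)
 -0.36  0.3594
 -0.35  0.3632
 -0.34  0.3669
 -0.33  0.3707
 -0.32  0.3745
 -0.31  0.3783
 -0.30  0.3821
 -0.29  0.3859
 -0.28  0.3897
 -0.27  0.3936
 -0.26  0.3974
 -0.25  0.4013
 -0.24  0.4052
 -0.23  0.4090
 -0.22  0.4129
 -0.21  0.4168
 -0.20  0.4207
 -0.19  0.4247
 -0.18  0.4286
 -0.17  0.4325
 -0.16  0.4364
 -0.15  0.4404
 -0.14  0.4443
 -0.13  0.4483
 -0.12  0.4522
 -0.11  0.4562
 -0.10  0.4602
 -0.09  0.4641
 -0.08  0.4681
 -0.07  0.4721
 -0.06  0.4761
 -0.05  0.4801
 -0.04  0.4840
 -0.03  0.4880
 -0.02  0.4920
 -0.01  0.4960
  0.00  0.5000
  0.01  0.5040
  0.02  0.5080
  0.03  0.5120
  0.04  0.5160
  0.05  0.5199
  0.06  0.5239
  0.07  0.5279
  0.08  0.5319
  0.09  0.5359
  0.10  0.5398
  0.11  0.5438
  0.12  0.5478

$48.84

σ√T = 0.35 × 1.1180 = 0.3913
ln(S/K) + (r + σ²/2)T = ln(380/375) + (0.028 + 0.35²/2)·1.25 = 0.0132 + 0.1116 = 0.1248
d₁ = 0.1248 / 0.3913 = 0.3189 ⇒ 0.32
d₂ = d₁ − σ√T = 0.3189 − 0.3913 = -0.0724 ⇒ -0.07
exp(−rT) = exp(−0.028·1.25) = 0.9656
N(−d₂) = N(0.07) = 0.5279;  N(−d₁) = N(-0.32) = 0.3745
P = 375·0.9656·0.5279 − 380·0.3745 = 191.1526 − 142.3100 = 48.8426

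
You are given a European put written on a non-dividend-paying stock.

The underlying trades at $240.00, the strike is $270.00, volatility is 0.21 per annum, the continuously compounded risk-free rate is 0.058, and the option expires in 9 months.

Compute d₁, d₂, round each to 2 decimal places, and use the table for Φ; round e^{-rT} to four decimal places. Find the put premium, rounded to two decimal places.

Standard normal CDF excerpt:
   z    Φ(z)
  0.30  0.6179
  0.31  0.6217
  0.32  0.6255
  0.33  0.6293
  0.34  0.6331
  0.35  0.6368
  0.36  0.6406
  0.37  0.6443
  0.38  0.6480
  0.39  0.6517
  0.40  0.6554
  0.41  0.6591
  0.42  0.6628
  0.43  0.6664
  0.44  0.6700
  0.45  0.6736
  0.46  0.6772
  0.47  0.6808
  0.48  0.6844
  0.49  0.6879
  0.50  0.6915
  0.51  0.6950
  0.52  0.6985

$28.63

σ√T = 0.21·√0.75 = 0.1819
d₁ = [ln(240/270) + (0.058 + 0.21²/2)·0.75] / 0.1819 = [-0.1178 + 0.0600] / 0.1819 = -0.3175 ⇒ -0.32
d₂ = d₁ − σ√T = -0.3175 − 0.1819 = -0.4994 ⇒ -0.50
exp(−rT) = exp(−0.058·0.75) = 0.9574
P = 270·0.9574·N(0.50) − 240·N(0.32) = 270·0.9574·0.6915 − 240·0.6255 = 178.7514 − 150.1200 = 28.6314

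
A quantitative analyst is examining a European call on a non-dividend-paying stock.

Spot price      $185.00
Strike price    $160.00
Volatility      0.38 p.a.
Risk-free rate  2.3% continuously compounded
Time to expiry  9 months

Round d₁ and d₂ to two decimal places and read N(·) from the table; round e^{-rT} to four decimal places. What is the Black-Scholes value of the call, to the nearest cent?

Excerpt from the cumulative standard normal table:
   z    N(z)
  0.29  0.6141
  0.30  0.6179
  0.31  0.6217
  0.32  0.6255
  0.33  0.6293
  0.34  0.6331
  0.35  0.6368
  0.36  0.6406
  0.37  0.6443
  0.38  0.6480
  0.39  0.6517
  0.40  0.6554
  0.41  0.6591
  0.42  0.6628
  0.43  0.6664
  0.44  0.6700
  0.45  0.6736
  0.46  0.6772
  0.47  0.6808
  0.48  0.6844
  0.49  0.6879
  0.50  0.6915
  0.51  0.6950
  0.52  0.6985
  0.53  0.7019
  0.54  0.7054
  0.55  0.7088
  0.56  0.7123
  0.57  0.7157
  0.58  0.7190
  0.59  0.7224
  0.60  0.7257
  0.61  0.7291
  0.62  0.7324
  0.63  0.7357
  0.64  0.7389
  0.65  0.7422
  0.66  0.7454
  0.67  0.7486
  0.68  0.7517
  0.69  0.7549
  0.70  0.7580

T = 0.75;  σ√T = 0.3291
d₁ = [ln(185/160) + (0.023 + 0.38²/2)·0.75] / 0.3291 = [0.1452 + 0.0714] / 0.3291 = 0.6581 ⇒ 0.66
d₂ = d₁ − σ√T = 0.6581 − 0.3291 = 0.3290 ⇒ 0.33
e^(−rT) = e^(−0.023·0.75) = 0.9829
N(d₁) = N(0.66) = 0.7454;  N(d₂) = N(0.33) = 0.6293
C = 185·0.7454 − 160·0.9829·0.6293 = 137.8990 − 98.9662 = 38.9328

$38.93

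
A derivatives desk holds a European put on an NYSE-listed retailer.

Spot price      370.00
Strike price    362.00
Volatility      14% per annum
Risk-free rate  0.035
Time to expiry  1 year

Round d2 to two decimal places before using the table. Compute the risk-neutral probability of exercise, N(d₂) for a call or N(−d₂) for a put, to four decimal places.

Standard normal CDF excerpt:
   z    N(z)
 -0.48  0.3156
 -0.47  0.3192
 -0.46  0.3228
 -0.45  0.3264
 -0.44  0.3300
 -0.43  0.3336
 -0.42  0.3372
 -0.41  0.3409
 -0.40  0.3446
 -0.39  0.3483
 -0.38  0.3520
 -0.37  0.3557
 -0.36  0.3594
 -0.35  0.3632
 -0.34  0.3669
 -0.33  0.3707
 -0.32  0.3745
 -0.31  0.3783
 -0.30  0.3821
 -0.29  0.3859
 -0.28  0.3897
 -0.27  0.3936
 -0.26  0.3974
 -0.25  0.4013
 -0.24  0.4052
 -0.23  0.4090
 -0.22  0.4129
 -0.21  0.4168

0.3669

σ√T = 0.14·√1 = 0.1400
d₁ = [ln(370/362) + (0.035 + 0.14²/2)·1] / 0.1400 = [0.0219 + 0.0448] / 0.1400 = 0.4761 ≈ 0.48
d₂ = d₁ − σ√T = 0.4761 − 0.1400 = 0.3361 ≈ 0.34
Pr(exercise) under Q = N(−d₂) = N(-0.34) = 0.3669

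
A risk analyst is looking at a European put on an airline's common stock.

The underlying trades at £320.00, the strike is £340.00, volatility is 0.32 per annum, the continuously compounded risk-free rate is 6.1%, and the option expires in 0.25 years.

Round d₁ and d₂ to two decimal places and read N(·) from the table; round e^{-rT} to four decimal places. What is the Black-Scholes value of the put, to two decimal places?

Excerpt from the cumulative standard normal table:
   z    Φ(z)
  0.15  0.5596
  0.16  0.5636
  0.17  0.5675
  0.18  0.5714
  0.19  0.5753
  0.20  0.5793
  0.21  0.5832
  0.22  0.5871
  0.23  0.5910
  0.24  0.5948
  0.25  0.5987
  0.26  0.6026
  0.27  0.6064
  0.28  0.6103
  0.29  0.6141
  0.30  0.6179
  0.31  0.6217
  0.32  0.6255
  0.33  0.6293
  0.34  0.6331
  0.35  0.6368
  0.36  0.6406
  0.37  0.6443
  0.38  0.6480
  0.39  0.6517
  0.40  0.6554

T = 0.25;  σ√T = 0.1600
d₁ = [ln(320/340) + (0.061 + ½·0.32²)·0.25] / (σ√T) = (-0.0606 + 0.0280) / 0.1600 = -0.2036 ≈ -0.20
d₂ = -0.2036 − 0.1600 = -0.3636 ≈ -0.36
e^(−rT) = e^(−0.061·0.25) = 0.9849
P = 340·0.9849·N(0.36) − 320·N(0.20) = 340·0.9849·0.6406 − 320·0.5793 = 214.5152 − 185.3760 = 29.1392

£29.14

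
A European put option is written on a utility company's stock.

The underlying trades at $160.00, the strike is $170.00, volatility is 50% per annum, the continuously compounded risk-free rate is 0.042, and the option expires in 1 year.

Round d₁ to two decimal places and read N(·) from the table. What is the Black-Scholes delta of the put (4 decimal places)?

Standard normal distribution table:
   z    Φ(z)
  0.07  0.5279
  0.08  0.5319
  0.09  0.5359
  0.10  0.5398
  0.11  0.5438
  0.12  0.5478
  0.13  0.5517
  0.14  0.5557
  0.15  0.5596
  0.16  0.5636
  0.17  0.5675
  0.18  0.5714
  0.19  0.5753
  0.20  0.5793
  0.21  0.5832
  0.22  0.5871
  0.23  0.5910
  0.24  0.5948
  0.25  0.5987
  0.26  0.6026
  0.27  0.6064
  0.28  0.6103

-0.4168

σ√T = 0.5 × 1.0000 = 0.5000
d₁ = [ln(160/170) + (0.042 + 0.5²/2)·1] / 0.5000 = [-0.0606 + 0.1670] / 0.5000 = 0.2128 → 0.21
N(d₁) = N(0.21) = 0.5832
Δ_put = N(d₁) − 1 = 0.5832 − 1 = -0.4168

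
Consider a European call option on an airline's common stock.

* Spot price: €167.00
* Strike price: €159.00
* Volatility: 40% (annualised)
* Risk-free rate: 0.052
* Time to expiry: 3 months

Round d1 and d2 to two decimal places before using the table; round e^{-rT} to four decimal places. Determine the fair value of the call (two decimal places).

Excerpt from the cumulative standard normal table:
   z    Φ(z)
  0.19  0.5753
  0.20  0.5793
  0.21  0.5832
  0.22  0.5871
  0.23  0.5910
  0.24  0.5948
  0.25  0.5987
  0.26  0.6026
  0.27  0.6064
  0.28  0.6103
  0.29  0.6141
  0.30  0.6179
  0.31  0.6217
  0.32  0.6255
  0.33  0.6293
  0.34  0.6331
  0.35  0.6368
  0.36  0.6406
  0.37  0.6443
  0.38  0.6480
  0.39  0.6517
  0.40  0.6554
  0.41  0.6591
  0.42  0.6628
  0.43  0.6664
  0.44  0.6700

€18.54

σ√T = 0.4 × 0.5000 = 0.2000
d₁ = [ln(167/159) + (0.052 + 0.4²/2)·0.25] / 0.2000 = [0.0491 + 0.0330] / 0.2000 = 0.4104 → 0.41
d₂ = d₁ − σ√T = 0.4104 − 0.2000 = 0.2104 → 0.21
exp(−rT) = exp(−0.052·0.25) = 0.9871
N(d₁) = N(0.41) = 0.6591;  N(d₂) = N(0.21) = 0.5832
C = 167·0.6591 − 159·0.9871·0.5832 = 110.0697 − 91.5326 = 18.5371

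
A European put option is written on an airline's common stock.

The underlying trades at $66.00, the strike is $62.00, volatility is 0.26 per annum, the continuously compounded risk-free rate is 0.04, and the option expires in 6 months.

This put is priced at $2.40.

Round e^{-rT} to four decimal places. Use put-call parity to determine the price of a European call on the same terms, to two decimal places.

e^(−rT) = e^(−0.04·0.5) = 0.9802
Put-call parity: C − P = S − K·e^(−rT) = 66 − 62·0.9802 = 66 − 60.7724 = 5.2276
C = P + (C − P) = 2.40 + (5.2276) = 7.6276

$7.63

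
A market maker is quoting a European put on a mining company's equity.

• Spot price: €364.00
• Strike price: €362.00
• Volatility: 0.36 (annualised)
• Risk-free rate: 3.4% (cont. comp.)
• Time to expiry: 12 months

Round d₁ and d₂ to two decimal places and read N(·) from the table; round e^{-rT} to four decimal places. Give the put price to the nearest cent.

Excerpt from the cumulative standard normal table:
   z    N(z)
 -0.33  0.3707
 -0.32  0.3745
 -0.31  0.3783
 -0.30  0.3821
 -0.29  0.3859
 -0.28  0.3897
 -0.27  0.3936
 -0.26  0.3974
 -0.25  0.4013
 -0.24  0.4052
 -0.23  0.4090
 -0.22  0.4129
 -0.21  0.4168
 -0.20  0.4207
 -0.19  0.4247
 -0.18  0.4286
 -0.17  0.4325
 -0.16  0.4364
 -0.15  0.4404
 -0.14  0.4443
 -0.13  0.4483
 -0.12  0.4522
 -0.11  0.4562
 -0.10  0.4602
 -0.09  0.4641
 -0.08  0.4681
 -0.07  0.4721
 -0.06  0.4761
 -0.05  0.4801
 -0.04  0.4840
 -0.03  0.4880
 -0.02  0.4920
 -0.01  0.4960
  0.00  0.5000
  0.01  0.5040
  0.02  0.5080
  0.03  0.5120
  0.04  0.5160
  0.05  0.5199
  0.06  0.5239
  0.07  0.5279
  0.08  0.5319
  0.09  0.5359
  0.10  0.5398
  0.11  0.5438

σ√T = 0.36 × 1.0000 = 0.3600
ln(S/K) + (r + σ²/2)T = ln(364/362) + (0.034 + 0.36²/2)·1 = 0.0055 + 0.0988 = 0.1043
d₁ = 0.1043 / 0.3600 = 0.2897 → 0.29
d₂ = d₁ − σ√T = 0.2897 − 0.3600 = -0.0703 → -0.07
exp(−rT) = exp(−0.034·1) = 0.9666
P = 362·0.9666·N(0.07) − 364·N(-0.29) = 362·0.9666·0.5279 − 364·0.3859 = 184.7171 − 140.4676 = 44.2495

€44.25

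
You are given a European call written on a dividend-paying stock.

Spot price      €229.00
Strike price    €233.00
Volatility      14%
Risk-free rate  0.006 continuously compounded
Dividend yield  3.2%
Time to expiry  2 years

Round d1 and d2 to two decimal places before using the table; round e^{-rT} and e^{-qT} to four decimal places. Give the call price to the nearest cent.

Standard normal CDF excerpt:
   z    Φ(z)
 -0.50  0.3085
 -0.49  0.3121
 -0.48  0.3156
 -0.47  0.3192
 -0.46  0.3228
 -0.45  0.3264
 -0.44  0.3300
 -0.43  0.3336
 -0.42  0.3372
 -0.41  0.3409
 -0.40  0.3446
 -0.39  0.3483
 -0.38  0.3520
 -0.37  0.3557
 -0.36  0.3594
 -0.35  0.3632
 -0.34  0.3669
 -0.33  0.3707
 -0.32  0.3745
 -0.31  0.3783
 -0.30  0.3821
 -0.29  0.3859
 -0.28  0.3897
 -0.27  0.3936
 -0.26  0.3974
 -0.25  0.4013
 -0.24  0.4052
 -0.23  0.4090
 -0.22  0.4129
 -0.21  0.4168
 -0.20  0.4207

σ√T = 0.14·√2 = 0.1980
d₁ = [ln(229/233) + (0.006 − 0.032 + 0.14²/2)·2] / 0.1980 = [-0.0173 − 0.0324] / 0.1980 = -0.2511 which rounds to -0.25
d₂ = d₁ − σ√T = -0.2511 − 0.1980 = -0.4491 which rounds to -0.45
exp(−qT) = exp(−0.032·2) = 0.9380;  exp(−rT) = exp(−0.006·2) = 0.9881
C = 229·0.9380·N(-0.25) − 233·0.9881·N(-0.45) = 229·0.9380·0.4013 − 233·0.9881·0.3264 = 86.2000 − 75.1462 = 11.0539

€11.05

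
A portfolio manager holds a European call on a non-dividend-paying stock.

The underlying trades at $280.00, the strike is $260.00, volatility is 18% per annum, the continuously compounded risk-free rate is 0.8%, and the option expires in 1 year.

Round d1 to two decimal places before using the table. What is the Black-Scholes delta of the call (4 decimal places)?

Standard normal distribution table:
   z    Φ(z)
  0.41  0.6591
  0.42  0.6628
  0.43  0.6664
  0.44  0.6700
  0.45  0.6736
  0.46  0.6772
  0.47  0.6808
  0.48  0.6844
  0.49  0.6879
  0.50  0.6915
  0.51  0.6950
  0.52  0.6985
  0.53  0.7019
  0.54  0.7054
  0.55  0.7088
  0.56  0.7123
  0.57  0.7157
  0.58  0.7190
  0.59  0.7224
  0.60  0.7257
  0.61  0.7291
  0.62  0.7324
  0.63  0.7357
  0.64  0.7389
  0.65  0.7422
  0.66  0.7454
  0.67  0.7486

σ√T = 0.18 × 1.0000 = 0.1800
d₁ = [ln(280/260) + (0.008 + 0.18²/2)·1] / 0.1800 = [0.0741 + 0.0242] / 0.1800 = 0.5462 ≈ 0.55
N(d₁) = N(0.55) = 0.7088
Δ_call = N(d₁) = 0.7088

0.7088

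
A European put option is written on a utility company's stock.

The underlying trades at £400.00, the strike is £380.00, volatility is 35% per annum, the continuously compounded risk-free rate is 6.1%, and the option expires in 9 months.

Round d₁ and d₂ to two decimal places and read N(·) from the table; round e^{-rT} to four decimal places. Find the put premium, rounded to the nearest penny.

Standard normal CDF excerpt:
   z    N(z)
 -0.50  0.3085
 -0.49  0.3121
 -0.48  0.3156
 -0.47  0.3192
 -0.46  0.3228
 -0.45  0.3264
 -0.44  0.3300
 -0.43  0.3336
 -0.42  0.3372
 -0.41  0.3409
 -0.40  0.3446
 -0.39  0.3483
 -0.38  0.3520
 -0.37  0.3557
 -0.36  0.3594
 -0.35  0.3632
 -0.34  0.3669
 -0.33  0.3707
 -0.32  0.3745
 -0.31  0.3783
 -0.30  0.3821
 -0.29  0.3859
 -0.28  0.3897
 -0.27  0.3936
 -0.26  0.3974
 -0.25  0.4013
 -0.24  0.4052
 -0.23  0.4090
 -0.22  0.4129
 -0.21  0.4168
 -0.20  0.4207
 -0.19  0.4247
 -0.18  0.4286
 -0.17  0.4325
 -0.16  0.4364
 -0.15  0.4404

£29.32

σ√T = 0.35·√0.75 = 0.3031
d₁ = [ln(400/380) + (0.061 + 0.35²/2)·0.75] / 0.3031 = [0.0513 + 0.0917] / 0.3031 = 0.4717 ≈ 0.47
d₂ = d₁ − σ√T = 0.4717 − 0.3031 = 0.1686 ≈ 0.17
e^(−rT) = e^(−0.061·0.75) = 0.9553
P = 380·0.9553·N(-0.17) − 400·N(-0.47) = 380·0.9553·0.4325 − 400·0.3192 = 157.0036 − 127.6800 = 29.3236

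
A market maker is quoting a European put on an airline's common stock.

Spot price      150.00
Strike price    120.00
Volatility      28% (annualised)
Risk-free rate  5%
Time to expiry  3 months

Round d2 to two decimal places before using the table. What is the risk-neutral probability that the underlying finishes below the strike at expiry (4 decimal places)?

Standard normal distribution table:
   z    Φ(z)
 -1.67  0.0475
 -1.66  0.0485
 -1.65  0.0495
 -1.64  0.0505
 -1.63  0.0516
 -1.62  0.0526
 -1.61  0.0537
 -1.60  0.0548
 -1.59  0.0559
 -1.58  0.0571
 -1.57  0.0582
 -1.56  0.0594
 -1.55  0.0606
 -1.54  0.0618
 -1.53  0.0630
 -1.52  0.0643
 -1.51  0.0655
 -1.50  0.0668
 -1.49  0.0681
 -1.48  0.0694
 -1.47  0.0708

σ√T = 0.28 × 0.5000 = 0.1400
d₁ = [ln(150/120) + (0.05 + 0.28²/2)·0.25] / 0.1400 = [0.2231 + 0.0223] / 0.1400 = 1.7532 → 1.75
d₂ = d₁ − σ√T = 1.7532 − 0.1400 = 1.6132 → 1.61
Pr(exercise) under Q = N(−d₂) = N(-1.61) = 0.0537

0.0537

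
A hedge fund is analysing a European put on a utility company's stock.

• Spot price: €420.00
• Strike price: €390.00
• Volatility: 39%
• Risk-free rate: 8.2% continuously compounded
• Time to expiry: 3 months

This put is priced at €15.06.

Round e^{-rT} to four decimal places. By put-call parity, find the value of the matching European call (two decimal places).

€52.98

exp(−rT) = exp(−0.082·0.25) = 0.9797
Put-call parity: C − P = S − K·e^(−rT) = 420 − 390·0.9797 = 420 − 382.0830 = 37.9170
C = P + (C − P) = 15.06 + (37.9170) = 52.9770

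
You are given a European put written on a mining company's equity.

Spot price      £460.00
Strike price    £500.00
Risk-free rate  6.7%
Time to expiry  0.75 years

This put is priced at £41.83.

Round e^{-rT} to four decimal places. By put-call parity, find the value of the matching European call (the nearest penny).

£26.33

exp(−rT) = exp(−0.067·0.75) = 0.9510
Put-call parity: C − P = S − K·e^(−rT) = 460 − 500·0.9510 = 460 − 475.5000 = -15.5000
C = P + (C − P) = 41.83 + (-15.5000) = 26.3300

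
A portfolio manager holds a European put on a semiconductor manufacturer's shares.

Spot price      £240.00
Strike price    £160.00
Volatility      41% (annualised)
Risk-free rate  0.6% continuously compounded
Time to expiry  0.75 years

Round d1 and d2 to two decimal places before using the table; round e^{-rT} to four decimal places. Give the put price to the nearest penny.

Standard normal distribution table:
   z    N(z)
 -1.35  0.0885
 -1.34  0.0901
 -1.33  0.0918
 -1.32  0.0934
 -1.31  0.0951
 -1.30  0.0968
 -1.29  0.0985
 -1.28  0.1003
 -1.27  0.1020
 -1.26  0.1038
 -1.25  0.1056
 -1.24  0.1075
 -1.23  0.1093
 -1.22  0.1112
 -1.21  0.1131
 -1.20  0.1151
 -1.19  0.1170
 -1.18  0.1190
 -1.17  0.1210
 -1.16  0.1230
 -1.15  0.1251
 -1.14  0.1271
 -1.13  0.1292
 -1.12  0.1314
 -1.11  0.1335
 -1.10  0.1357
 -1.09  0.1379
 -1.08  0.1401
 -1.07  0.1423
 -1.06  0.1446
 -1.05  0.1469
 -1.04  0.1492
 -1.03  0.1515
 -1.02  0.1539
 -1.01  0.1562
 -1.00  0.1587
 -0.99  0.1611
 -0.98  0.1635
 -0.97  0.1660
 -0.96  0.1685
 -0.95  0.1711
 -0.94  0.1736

σ√T = 0.41 × 0.8660 = 0.3551
d₁ = [ln(240/160) + (0.006 + 0.41²/2)·0.75] / 0.3551 = [0.4055 + 0.0675] / 0.3551 = 1.3321 ⇒ 1.33
d₂ = d₁ − σ√T = 1.3321 − 0.3551 = 0.9771 ⇒ 0.98
exp(−rT) = exp(−0.006·0.75) = 0.9955
P = 160·0.9955·N(-0.98) − 240·N(-1.33) = 160·0.9955·0.1635 − 240·0.0918 = 26.0423 − 22.0320 = 4.0103

£4.01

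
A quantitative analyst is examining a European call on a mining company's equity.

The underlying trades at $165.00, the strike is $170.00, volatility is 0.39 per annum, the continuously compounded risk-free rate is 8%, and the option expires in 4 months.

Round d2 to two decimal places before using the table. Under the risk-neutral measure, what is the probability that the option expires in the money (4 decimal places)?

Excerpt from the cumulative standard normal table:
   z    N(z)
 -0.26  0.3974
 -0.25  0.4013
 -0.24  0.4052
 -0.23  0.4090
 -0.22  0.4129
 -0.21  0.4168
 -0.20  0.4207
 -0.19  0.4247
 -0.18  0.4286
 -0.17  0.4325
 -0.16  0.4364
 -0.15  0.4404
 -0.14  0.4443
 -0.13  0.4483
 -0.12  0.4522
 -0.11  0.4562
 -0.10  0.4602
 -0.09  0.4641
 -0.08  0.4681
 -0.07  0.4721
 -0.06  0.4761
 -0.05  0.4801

T = 0.3333;  σ√T = 0.2252
d₁ = [ln(165/170) + (0.08 + 0.39²/2)·0.3333] / 0.2252 = [-0.0299 + 0.0520] / 0.2252 = 0.0984 → 0.10
d₂ = d₁ − σ√T = 0.0984 − 0.2252 = -0.1267 → -0.13
Risk-neutral Pr[S_T > K] = N(d₂) = N(-0.13) = 0.4483

0.4483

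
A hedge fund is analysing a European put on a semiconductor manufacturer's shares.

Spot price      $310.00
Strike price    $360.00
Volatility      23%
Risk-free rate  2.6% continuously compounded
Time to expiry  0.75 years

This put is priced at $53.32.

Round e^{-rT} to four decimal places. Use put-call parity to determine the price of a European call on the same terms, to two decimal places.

exp(−rT) = exp(−0.026·0.75) = 0.9807
Put-call parity: C − P = S − K·e^(−rT) = 310 − 360·0.9807 = 310 − 353.0520 = -43.0520
C = P + (C − P) = 53.32 + (-43.0520) = 10.2680

$10.27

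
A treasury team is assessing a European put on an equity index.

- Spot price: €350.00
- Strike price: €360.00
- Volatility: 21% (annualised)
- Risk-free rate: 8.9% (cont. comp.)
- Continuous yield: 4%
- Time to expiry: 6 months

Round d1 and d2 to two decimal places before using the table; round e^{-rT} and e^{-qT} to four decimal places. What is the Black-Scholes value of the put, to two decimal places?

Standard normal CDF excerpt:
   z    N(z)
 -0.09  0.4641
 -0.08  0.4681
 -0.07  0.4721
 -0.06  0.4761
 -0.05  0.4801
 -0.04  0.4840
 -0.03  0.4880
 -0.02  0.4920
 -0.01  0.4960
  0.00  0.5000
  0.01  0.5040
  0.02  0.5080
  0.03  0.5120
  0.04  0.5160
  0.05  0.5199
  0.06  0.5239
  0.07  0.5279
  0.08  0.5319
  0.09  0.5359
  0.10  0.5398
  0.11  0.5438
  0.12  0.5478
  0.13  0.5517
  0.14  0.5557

T = 0.5;  σ√T = 0.1485
d₁ = [ln(350/360) + (0.089 − 0.04 + 0.21²/2)·0.5] / 0.1485 = [-0.0282 + 0.0355] / 0.1485 = 0.0495 ⇒ 0.05
d₂ = d₁ − σ√T = 0.0495 − 0.1485 = -0.0990 ⇒ -0.10
exp(−qT) = exp(−0.04·0.5) = 0.9802;  exp(−rT) = exp(−0.089·0.5) = 0.9565
N(−d₂) = N(0.10) = 0.5398;  N(−d₁) = N(-0.05) = 0.4801
P = 360·0.9565·0.5398 − 350·0.9802·0.4801 = 185.8747 − 164.7079 = 21.1668

€21.17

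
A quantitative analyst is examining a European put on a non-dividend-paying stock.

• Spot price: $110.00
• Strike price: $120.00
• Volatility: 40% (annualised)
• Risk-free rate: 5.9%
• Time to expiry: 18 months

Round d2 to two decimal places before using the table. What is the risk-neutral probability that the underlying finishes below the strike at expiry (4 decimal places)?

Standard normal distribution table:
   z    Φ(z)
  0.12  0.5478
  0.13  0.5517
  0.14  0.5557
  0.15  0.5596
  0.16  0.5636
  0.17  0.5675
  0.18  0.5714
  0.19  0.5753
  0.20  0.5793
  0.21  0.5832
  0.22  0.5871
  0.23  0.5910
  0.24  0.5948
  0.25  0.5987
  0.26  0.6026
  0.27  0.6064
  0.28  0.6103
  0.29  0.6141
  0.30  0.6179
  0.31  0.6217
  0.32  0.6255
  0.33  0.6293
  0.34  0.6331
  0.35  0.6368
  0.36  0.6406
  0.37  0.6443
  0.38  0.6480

T = 1.5;  σ√T = 0.4899
ln(S/K) + (r + σ²/2)T = ln(110/120) + (0.059 + 0.4²/2)·1.5 = -0.0870 + 0.2085 = 0.1215
d₁ = 0.1215 / 0.4899 = 0.2480 ⇒ 0.25
d₂ = d₁ − σ√T = 0.2480 − 0.4899 = -0.2419 ⇒ -0.24
Pr(exercise) under Q = N(−d₂) = N(0.24) = 0.5948

0.5948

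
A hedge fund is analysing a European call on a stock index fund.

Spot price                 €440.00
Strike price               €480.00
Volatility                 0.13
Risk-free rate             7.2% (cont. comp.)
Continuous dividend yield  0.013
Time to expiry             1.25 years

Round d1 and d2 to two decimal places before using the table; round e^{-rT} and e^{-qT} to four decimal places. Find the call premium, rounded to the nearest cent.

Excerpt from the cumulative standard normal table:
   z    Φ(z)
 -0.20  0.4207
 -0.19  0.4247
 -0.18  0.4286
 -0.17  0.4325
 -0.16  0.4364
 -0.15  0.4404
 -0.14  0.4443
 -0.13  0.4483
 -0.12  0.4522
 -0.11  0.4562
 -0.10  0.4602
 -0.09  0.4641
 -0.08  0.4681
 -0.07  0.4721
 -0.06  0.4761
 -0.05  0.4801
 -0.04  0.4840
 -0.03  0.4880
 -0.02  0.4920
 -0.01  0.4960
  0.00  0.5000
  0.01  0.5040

σ√T = 0.13·√1.25 = 0.1453
ln(S/K) + (r − q + σ²/2)T = ln(440/480) + (0.072 − 0.013 + 0.13²/2)·1.25 = -0.0870 + 0.0843 = -0.0027
d₁ = -0.0027 / 0.1453 = -0.0186 ⇒ -0.02
d₂ = d₁ − σ√T = -0.0186 − 0.1453 = -0.1639 ⇒ -0.16
exp(−qT) = exp(−0.013·1.25) = 0.9839;  exp(−rT) = exp(−0.072·1.25) = 0.9139
C = 440·0.9839·N(-0.02) − 480·0.9139·N(-0.16) = 440·0.9839·0.4920 − 480·0.9139·0.4364 = 212.9947 − 191.4365 = 21.5582

€21.56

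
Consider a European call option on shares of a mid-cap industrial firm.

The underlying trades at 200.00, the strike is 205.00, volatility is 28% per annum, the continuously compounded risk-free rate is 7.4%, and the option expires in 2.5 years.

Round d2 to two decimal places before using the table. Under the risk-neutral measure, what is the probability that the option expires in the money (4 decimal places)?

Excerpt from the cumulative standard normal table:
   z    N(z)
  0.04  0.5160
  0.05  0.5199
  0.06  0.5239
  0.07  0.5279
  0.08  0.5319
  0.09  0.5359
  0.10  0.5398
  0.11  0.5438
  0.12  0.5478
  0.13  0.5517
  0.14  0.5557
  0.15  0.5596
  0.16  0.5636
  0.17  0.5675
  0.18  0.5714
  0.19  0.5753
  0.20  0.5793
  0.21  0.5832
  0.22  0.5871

0.5557

σ√T = 0.28·√2.5 = 0.4427
d₁ = [ln(200/205) + (0.074 + ½·0.28²)·2.5] / (σ√T) = (-0.0247 + 0.2830) / 0.4427 = 0.5835 which rounds to 0.58
d₂ = 0.5835 − 0.4427 = 0.1407 which rounds to 0.14
Risk-neutral Pr[S_T > K] = N(d₂) = N(0.14) = 0.5557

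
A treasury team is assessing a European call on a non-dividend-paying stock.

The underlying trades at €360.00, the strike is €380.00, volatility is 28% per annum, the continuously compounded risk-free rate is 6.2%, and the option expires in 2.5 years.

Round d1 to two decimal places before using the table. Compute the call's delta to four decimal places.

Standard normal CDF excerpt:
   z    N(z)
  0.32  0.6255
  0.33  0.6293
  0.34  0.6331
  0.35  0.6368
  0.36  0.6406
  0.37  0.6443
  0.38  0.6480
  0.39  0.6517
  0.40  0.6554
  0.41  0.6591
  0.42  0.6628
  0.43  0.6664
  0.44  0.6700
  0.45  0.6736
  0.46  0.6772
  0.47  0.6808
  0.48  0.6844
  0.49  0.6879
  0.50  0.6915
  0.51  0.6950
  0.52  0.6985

σ√T = 0.28 × 1.5811 = 0.4427
ln(S/K) + (r + σ²/2)T = ln(360/380) + (0.062 + 0.28²/2)·2.5 = -0.0541 + 0.2530 = 0.1989
d₁ = 0.1989 / 0.4427 = 0.4493 which rounds to 0.45
N(d₁) = N(0.45) = 0.6736
Δ_call = N(d₁) = 0.6736

0.6736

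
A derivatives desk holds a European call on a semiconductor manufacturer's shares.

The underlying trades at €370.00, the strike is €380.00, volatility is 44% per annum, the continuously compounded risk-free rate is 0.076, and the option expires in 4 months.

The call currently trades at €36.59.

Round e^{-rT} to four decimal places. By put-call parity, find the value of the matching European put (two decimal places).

e^(−rT) = e^(−0.076·0.3333) = 0.9750
Put-call parity: C − P = S − K·e^(−rT) = 370 − 380·0.9750 = 370 − 370.5000 = -0.5000
P = C − (C − P) = 36.59 − (-0.5000) = 37.0900

€37.09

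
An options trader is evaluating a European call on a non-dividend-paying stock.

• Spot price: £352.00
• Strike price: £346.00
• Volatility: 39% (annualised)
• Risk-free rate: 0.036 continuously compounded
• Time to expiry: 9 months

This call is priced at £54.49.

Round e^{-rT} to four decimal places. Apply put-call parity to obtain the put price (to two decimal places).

£39.29

e^(−rT) = e^(−0.036·0.75) = 0.9734
Put-call parity: C − P = S − K·e^(−rT) = 352 − 346·0.9734 = 352 − 336.7964 = 15.2036
P = C − (C − P) = 54.49 − (15.2036) = 39.2864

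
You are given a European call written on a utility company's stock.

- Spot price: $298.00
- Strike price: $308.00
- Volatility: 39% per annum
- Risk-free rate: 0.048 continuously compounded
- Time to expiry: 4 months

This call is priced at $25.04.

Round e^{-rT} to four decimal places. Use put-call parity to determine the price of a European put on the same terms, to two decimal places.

$30.14

exp(−rT) = exp(−0.048·0.3333) = 0.9841
Put-call parity: C − P = S − K·e^(−rT) = 298 − 308·0.9841 = 298 − 303.1028 = -5.1028
P = C − (C − P) = 25.04 − (-5.1028) = 30.1428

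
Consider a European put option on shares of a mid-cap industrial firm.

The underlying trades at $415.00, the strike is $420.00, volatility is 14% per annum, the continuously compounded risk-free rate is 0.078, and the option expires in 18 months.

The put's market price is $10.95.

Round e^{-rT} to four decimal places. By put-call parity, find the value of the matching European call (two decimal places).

exp(−rT) = exp(−0.078·1.5) = 0.8896
Put-call parity: C − P = S − K·e^(−rT) = 415 − 420·0.8896 = 415 − 373.6320 = 41.3680
C = P + (C − P) = 10.95 + (41.3680) = 52.3180

$52.32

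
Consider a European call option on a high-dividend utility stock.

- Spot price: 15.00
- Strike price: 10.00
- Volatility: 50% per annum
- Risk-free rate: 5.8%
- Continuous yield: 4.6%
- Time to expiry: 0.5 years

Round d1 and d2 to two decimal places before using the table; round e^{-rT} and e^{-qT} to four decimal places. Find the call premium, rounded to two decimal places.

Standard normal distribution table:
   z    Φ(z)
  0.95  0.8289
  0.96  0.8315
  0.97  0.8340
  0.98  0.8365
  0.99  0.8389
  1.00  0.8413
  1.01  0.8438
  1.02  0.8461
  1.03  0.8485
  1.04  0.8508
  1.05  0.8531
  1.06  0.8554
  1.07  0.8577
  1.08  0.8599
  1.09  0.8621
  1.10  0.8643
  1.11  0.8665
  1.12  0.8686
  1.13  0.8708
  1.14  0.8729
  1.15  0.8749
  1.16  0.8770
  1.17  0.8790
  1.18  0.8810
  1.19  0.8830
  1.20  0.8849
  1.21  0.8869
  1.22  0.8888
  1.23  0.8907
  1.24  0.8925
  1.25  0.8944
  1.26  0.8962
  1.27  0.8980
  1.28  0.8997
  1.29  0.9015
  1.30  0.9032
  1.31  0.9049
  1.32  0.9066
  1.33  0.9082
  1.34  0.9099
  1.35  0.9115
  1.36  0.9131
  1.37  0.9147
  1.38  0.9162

T = 0.5;  σ√T = 0.3536
d₁ = [ln(15/10) + (0.058 − 0.046 + 0.5²/2)·0.5] / 0.3536 = [0.4055 + 0.0685] / 0.3536 = 1.3406 ≈ 1.34
d₂ = d₁ − σ√T = 1.3406 − 0.3536 = 0.9870 ≈ 0.99
e^(−qT) = e^(−0.046·0.5) = 0.9773;  e^(−rT) = e^(−0.058·0.5) = 0.9714
N(d₁) = N(1.34) = 0.9099;  N(d₂) = N(0.99) = 0.8389
C = 15·0.9773·0.9099 − 10·0.9714·0.8389 = 13.3387 − 8.1491 = 5.1896

5.19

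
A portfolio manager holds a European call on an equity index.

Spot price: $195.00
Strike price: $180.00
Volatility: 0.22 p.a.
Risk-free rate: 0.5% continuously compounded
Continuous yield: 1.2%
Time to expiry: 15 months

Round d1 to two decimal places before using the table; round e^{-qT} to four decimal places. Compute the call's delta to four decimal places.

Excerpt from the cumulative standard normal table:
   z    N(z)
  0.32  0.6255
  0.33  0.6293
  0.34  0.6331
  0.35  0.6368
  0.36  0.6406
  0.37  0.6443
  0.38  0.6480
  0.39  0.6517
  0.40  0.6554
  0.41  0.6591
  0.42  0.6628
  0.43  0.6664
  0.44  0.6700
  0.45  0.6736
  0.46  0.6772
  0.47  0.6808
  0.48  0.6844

σ√T = 0.22 × 1.1180 = 0.2460
d₁ = [ln(195/180) + (0.005 − 0.012 + 0.22²/2)·1.25] / 0.2460 = [0.0800 + 0.0215] / 0.2460 = 0.4128 ≈ 0.41
N(d₁) = N(0.41) = 0.6591
Δ_call = exp(−qT)·N(d₁) = 0.9851·0.6591 = 0.6493

0.6493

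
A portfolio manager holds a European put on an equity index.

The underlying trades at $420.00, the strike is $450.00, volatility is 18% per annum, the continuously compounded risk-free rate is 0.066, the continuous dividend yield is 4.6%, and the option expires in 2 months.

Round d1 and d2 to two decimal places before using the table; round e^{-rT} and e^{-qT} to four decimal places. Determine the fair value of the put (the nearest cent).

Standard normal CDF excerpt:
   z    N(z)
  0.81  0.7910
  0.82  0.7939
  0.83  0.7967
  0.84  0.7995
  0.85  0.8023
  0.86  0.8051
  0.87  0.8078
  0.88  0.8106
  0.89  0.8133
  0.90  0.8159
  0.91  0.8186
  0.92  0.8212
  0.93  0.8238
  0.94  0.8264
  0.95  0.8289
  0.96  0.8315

σ√T = 0.18 × 0.4082 = 0.0735
d₁ = [ln(420/450) + (0.066 − 0.046 + 0.18²/2)·0.1667] / 0.0735 = [-0.0690 + 0.0060] / 0.0735 = -0.8568 → -0.86
d₂ = d₁ − σ√T = -0.8568 − 0.0735 = -0.9303 → -0.93
e^(−qT) = e^(−0.046·0.1667) = 0.9924;  e^(−rT) = e^(−0.066·0.1667) = 0.9891
N(−d₂) = N(0.93) = 0.8238;  N(−d₁) = N(0.86) = 0.8051
P = 450·0.9891·0.8238 − 420·0.9924·0.8051 = 366.6693 − 335.5721 = 31.0971

$31.10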